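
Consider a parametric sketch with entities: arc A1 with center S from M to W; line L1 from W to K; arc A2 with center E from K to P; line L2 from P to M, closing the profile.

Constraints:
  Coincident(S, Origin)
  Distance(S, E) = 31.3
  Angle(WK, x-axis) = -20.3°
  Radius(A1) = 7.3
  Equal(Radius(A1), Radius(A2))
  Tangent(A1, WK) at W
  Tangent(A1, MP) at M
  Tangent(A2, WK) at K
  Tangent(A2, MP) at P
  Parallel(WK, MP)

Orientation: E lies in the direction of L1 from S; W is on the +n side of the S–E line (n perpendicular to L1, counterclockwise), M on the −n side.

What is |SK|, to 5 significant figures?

32.140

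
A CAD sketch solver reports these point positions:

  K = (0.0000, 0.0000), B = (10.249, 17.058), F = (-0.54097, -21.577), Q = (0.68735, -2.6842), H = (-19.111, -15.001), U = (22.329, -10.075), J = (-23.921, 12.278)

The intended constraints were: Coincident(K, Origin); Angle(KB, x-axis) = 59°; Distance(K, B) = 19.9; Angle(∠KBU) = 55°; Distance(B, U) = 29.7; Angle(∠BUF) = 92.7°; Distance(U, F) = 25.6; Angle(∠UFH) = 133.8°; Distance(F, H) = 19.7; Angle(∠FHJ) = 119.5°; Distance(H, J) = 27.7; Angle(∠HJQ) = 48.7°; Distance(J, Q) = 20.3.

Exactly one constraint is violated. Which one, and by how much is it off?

Distance(J, Q) = 20.3 — off by 8.50.

K = (0.00, 0.00) ✓; KB at 59.00° ✓; |KB| = 19.90 ✓; ∠KBU = 55.00° ✓; |BU| = 29.70 ✓; ∠BUF = 92.70° ✓; |UF| = 25.60 ✓; ∠UFH = 133.8° ✓; |FH| = 19.70 ✓; ∠FHJ = 119.5° ✓; |HJ| = 27.70 ✓; ∠HJQ = 48.70° ✓; |JQ| = 28.80 ✗.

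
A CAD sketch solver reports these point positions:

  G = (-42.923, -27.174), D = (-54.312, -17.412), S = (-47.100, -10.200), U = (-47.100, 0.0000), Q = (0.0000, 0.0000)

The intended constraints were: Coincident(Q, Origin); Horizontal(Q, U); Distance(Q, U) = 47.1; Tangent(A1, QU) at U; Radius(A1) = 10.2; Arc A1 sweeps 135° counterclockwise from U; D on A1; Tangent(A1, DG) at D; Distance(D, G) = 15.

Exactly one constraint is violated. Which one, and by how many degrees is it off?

Tangent(A1, DG) at D — off by 4.40°.

Q = (0.00, 0.00) ✓; Q.y = 0.00, U.y = 0.00 ✓; |QU| = 47.10 ✓; ∠(SU, UQ) = 90.00° ✓; |SU| = 10.20 ✓; bearing(S→D) − bearing(S→U) = 135.0° ✓; |SD| = 10.20 ✓; ∠(SD, DG) = 85.60° ✗; |DG| = 15.00 ✓.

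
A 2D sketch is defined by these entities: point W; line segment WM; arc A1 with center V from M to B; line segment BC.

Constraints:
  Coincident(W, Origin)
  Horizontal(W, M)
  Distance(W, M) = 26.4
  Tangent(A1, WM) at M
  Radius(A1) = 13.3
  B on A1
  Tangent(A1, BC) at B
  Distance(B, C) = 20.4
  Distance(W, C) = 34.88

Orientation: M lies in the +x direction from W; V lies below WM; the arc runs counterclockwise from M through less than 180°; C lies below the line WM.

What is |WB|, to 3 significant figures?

18.1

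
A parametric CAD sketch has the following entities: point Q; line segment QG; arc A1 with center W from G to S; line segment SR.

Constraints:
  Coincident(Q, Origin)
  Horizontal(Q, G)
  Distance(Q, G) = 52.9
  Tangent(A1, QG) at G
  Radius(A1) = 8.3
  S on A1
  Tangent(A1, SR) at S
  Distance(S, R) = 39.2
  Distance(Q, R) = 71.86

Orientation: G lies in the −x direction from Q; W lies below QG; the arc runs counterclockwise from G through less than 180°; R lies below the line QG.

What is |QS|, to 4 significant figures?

61.84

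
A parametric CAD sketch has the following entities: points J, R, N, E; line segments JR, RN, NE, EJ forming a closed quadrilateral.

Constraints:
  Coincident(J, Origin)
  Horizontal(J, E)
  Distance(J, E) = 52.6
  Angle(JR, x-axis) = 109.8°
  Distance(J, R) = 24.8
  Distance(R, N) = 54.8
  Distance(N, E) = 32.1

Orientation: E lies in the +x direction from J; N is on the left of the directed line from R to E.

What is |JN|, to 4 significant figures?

55.52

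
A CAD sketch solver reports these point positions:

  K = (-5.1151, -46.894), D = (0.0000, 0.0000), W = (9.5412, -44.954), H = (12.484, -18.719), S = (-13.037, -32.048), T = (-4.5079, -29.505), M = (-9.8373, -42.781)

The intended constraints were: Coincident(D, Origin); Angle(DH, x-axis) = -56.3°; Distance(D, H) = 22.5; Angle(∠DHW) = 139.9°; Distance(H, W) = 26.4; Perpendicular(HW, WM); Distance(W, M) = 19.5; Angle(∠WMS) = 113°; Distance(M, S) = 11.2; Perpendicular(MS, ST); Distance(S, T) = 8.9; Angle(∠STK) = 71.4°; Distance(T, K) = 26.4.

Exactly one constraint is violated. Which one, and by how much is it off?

Distance(T, K) = 26.4 — off by 9.00.

D = (0.00, 0.00) ✓; DH at -56.30° ✓; |DH| = 22.50 ✓; ∠DHW = 139.9° ✓; |HW| = 26.40 ✓; ∠(HW, WM) = 90.00° ✓; |WM| = 19.50 ✓; ∠WMS = 113.0° ✓; |MS| = 11.20 ✓; ∠(MS, ST) = 90.00° ✓; |ST| = 8.900 ✓; ∠STK = 71.40° ✓; |TK| = 17.40 ✗.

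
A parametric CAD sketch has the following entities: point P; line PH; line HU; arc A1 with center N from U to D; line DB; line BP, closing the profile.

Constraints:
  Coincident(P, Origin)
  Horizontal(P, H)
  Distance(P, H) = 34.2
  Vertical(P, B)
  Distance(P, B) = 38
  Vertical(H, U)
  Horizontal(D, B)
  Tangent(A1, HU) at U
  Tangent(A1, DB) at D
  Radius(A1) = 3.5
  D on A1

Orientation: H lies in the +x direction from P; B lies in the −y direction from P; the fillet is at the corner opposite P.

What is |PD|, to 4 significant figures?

48.85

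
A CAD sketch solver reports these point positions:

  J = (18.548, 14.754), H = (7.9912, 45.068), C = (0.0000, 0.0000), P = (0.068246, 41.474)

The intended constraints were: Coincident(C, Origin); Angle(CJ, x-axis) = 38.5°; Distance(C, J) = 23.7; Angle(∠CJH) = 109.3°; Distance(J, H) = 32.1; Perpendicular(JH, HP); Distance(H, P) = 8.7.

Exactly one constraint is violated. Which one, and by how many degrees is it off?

Perpendicular(JH, HP) — off by 5.20°.

C = (0.00, 0.00) ✓; CJ at 38.50° ✓; |CJ| = 23.70 ✓; ∠CJH = 109.3° ✓; |JH| = 32.10 ✓; ∠(JH, HP) = 95.20° ✗; |HP| = 8.700 ✓.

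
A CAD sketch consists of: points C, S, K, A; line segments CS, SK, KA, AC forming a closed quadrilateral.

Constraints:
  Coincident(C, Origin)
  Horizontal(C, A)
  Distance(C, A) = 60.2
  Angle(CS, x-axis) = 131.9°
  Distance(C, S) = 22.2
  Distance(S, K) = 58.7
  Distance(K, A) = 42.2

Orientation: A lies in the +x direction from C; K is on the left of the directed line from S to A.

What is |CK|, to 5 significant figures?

54.677

Checks: |SK| = 58.70 ✓; |KA| = 42.20 ✓.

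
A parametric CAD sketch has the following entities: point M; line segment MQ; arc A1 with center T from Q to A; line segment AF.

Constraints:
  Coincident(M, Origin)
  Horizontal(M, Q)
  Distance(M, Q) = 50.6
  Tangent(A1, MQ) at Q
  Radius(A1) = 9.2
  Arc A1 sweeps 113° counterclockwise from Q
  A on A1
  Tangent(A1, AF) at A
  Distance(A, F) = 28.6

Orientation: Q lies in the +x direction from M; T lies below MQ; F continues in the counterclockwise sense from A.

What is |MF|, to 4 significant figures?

66.12

M is at the origin; MQ is horizontal with |MQ| = 50.6 and Q on the +x side, so Q = (50.60, 0.000). A1 meets MQ tangentially, so TQ is at right angles to MQ, so T = Q + (0, -9.2) = (50.60, -9.200). On A1, Q sits at bearing 90° from T; a 113° counterclockwise sweep puts A at bearing 203°, so A = T + 9.2·(cos 203°, sin 203°) = (42.13, -12.79). A1 meets AF tangentially, so TA is at right angles to AF, so AF runs along (−sin 203°, cos 203°); with |AF| = 28.6, F = (53.31, -39.12). Then |MF| = |F − M| = 66.12.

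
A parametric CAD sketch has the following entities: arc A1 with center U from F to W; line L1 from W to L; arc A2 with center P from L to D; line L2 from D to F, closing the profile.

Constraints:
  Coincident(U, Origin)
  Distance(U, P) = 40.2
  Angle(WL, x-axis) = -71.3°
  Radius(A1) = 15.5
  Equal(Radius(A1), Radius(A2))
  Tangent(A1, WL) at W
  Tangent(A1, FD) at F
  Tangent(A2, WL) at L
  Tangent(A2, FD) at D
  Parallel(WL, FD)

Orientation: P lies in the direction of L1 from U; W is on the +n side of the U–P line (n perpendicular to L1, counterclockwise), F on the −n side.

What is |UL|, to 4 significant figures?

43.08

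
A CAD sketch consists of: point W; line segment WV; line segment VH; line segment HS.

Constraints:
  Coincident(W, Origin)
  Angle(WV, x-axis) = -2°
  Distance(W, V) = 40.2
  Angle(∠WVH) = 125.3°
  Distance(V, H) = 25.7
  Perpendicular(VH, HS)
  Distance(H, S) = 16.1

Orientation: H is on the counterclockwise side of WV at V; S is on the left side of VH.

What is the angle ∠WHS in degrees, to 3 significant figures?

56.2°

W is at the origin; WV runs at -2.0° with length 40.2, so V = 40.2·(cos -2.0°, sin -2.0°) = (40.2, -1.40). ∠WVH = 125.3°, so VH runs at -2.0° + (180° − 125.3°) = 52.7° from the x-axis; with |VH| = 25.7, H = V + 25.7·(cos 52.7°, sin 52.7°) = (55.7, 19.0). The perpendicularity gives HS at right angles to VH; with |HS| = 16.1 on the left of VH, S = H + 16.1·(-0.795, 0.606) = (42.9, 28.8). Then cos ∠WHS = HW·HS / (|HW||HS|), giving 56.2°.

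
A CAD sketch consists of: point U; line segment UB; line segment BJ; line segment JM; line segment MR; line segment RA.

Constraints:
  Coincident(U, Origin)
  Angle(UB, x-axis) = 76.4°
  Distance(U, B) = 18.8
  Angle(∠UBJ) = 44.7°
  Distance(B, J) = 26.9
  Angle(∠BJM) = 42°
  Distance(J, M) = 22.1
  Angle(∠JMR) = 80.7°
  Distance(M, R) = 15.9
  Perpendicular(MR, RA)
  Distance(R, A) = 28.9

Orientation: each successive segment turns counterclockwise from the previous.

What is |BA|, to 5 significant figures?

29.809

U is at the origin; UB runs at 76.4° with length 18.8, so B = (4.4207, 18.273). ∠UBJ = 44.7° gives BJ at -148.30° from the x-axis; with |BJ| = 26.9, J = (-18.466, 4.1377). ∠BJM = 42.0° gives JM at -10.300° from the x-axis; with |JM| = 22.1, M = (3.2777, 0.18615). ∠JMR = 80.7° gives MR at 89.000° from the x-axis; with |MR| = 15.9, R = (3.5552, 16.084). MR ⟂ RA, so RA runs at 179.00°; with |RA| = 28.9, A = (-25.340, 16.588). Then |BA| = |A − B| = 29.809.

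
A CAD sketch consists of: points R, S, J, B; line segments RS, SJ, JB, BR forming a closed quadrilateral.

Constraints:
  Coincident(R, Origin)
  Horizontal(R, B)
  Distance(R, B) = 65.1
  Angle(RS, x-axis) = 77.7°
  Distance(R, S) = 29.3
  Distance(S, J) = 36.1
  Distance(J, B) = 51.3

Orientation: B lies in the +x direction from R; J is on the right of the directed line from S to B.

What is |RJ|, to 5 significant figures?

15.672

Checks: |SJ| = 36.10 ✓; |JB| = 51.30 ✓.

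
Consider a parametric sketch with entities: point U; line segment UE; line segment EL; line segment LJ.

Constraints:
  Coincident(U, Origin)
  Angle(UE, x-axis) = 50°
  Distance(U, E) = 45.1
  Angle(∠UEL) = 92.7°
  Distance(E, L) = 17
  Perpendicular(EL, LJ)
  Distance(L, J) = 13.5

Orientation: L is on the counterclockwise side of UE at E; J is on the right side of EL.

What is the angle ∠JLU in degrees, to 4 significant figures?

157.0°

∠UEL = 92.7°, so EL runs at 50.0° + (180° − 92.7°) = 137.3° from the x-axis; with |EL| = 17.0, L = E + 17.0·(cos 137.3°, sin 137.3°) = (16.50, 46.08). EL is perpendicular to LJ; with |LJ| = 13.5 on the right of EL, J = L + 13.5·(0.6782, 0.7349) = (25.65, 56.00). Then cos ∠JLU = LJ·LU / (|LJ||LU|), giving 157.0°.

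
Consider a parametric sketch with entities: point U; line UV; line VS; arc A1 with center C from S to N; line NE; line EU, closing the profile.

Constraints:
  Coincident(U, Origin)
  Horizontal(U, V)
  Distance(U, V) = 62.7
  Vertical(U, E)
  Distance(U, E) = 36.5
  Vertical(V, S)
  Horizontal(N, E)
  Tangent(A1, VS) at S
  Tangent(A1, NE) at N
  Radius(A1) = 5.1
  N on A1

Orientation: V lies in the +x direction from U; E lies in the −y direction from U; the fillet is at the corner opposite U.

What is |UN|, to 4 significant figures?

68.19

U is at the origin; U and V share the same y with |UV| = 62.7 and V on the +x side, so V = (62.70, 0.000). U and E share the same x with |UE| = 36.5 and E on the −y side, so E = (0.000, -36.50). The virtual corner opposite U is at (62.70, -36.50). A1 meets VS tangentially, so CS is at right angles to VS and since A1 is tangent to NE there, CN ⟂ NE, with radius 5.1, so the center C sits 5.1 in from both sides at C = (57.60, -31.40). That places the tangent points at S = (62.70, -31.40) on VS and N = (57.60, -36.50) on NE. Then |UN| = |N − U| = 68.19.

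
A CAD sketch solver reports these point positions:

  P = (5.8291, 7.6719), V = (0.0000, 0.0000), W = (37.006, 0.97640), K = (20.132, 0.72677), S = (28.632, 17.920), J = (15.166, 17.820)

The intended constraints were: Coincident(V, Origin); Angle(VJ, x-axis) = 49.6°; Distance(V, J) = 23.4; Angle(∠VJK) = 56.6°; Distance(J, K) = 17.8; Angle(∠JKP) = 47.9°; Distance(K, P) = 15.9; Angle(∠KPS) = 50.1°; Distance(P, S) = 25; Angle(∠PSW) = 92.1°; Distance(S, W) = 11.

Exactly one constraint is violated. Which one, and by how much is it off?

Distance(S, W) = 11 — off by 7.90.

V = (0.00, 0.00) ✓; VJ at 49.60° ✓; |VJ| = 23.40 ✓; ∠VJK = 56.60° ✓; |JK| = 17.80 ✓; ∠JKP = 47.90° ✓; |KP| = 15.90 ✓; ∠KPS = 50.10° ✓; |PS| = 25.00 ✓; ∠PSW = 92.10° ✓; |SW| = 18.90 ✗.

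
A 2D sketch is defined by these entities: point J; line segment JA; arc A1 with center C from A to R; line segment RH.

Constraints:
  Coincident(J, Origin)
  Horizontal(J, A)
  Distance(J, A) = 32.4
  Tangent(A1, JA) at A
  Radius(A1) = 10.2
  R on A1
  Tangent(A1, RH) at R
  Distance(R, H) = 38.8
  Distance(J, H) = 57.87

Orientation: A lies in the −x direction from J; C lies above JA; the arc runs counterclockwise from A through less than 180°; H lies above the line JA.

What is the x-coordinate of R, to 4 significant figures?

-22.34

Checks: J.y = 0.00, A.y = 0.00 ✓; |CA| = 10.20 ✓; |CR| = 10.20 ✓; ∠(CR, RH) = 90.00° ✓; |RH| = 38.80 ✓; |JH| = 57.87 ✓.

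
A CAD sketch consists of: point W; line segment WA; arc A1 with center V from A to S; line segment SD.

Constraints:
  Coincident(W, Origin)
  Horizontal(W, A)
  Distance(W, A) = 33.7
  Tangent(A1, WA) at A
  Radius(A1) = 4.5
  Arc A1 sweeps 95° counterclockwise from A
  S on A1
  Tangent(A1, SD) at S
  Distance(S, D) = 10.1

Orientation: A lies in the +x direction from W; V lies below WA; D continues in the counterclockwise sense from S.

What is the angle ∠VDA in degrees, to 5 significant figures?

5.4697°

On A1, A sits at bearing 90° from V; a 95° counterclockwise sweep puts S at bearing 185°, so S = V + 4.5·(cos 185°, sin 185°) = (29.217, -4.8922). A1 meets SD tangentially, so VS is at right angles to SD, so SD runs along (−sin 185°, cos 185°); with |SD| = 10.1, D = (30.097, -14.954). Then cos ∠VDA = DV·DA / (|DV||DA|), giving 5.4697°.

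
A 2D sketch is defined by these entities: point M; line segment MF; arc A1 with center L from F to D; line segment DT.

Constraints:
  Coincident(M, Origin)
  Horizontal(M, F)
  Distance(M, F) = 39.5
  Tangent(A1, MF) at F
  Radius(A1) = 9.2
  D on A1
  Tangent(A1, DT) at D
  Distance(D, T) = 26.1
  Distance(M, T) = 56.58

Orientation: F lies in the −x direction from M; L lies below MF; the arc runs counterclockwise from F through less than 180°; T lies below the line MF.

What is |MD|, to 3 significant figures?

49.8

Checks: |MF| = 39.50 ✓; ∠(LF, FM) = 90.00° ✓; |LD| = 9.200 ✓; ∠(LD, DT) = 90.00° ✓; |DT| = 26.10 ✓; |MT| = 56.58 ✓.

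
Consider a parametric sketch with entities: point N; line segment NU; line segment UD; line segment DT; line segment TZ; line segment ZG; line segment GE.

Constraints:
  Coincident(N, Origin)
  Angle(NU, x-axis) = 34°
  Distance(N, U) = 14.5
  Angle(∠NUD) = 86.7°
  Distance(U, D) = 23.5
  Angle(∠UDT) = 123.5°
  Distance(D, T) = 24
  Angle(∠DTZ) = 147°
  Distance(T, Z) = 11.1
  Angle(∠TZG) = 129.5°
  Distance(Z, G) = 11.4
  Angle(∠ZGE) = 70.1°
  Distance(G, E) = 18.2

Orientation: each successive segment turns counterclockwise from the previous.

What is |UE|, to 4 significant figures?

30.55

∠TZG = 129.5° gives ZG at -92.70° from the x-axis; with |ZG| = 11.4, G = (-35.59, 7.175). ∠ZGE = 70.1° gives GE at 17.20° from the x-axis; with |GE| = 18.2, E = (-18.21, 12.56). Then |UE| = |E − U| = 30.55.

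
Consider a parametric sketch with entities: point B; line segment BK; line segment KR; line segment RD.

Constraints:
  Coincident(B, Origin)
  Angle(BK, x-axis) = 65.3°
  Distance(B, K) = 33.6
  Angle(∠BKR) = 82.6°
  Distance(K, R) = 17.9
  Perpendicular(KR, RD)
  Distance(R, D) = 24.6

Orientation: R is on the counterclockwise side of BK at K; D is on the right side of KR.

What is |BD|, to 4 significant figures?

59.49

B is at the origin; BK runs at 65.3° with length 33.6, so K = 33.6·(cos 65.3°, sin 65.3°) = (14.04, 30.53). ∠BKR = 82.6°, so KR runs at 65.3° + (180° − 82.6°) = 162.7° from the x-axis; with |KR| = 17.9, R = K + 17.9·(cos 162.7°, sin 162.7°) = (-3.050, 35.85). KR ⟂ RD; with |RD| = 24.6 on the right of KR, D = R + 24.6·(0.2974, 0.9548) = (4.266, 59.34). Then |BD| = |D − B| = 59.49.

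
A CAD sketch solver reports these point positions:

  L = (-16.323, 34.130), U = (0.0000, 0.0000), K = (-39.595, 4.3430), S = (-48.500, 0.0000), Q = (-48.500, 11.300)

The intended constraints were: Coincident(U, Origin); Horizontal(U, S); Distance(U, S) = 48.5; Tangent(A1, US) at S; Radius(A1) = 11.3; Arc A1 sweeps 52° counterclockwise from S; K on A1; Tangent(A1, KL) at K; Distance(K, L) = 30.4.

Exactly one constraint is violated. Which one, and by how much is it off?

Distance(K, L) = 30.4 — off by 7.40.

U = (0.00, 0.00) ✓; U.y = 0.00, S.y = 0.00 ✓; |US| = 48.50 ✓; ∠(QS, SU) = 90.00° ✓; |QS| = 11.30 ✓; bearing(Q→K) − bearing(Q→S) = 52.00° ✓; |QK| = 11.30 ✓; ∠(QK, KL) = 90.00° ✓; |KL| = 37.80 ✗.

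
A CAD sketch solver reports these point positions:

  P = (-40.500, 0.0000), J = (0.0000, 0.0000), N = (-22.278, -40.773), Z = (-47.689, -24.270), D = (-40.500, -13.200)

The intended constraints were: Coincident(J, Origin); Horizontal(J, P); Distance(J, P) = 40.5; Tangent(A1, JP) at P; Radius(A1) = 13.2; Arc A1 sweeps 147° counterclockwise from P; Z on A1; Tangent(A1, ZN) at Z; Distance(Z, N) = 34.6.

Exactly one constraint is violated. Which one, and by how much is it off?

Distance(Z, N) = 34.6 — off by 4.30.

J = (0.00, 0.00) ✓; J.y = 0.00, P.y = 0.00 ✓; |JP| = 40.50 ✓; ∠(DP, PJ) = 90.00° ✓; |DP| = 13.20 ✓; bearing(D→Z) − bearing(D→P) = 147.0° ✓; |DZ| = 13.20 ✓; ∠(DZ, ZN) = 90.00° ✓; |ZN| = 30.30 ✗.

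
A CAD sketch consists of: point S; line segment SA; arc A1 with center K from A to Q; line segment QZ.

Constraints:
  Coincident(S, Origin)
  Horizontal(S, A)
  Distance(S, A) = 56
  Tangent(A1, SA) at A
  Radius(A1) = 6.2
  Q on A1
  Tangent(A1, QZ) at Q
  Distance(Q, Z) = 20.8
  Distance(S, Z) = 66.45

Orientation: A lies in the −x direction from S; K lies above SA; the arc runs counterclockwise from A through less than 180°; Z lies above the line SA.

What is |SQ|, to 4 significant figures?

51.38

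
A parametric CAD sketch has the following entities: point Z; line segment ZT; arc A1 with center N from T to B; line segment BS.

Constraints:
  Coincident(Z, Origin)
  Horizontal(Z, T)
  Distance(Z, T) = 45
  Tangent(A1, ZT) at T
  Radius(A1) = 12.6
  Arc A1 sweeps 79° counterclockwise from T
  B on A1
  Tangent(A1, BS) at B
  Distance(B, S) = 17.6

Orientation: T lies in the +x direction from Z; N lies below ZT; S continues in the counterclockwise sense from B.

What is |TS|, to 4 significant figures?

31.66

Z is at the origin; ZT is horizontal with |ZT| = 45.0 and T on the +x side, so T = (45.00, 0.000). Since A1 is tangent to ZT there, NT ⟂ ZT, so N = T + (0, -12.6) = (45.00, -12.60). On A1, T sits at bearing 90° from N; a 79° counterclockwise sweep puts B at bearing 169°, so B = N + 12.6·(cos 169°, sin 169°) = (32.63, -10.20). Since A1 is tangent to BS there, NB ⟂ BS, so BS runs along (−sin 169°, cos 169°); with |BS| = 17.6, S = (29.27, -27.47). Then |TS| = |S − T| = 31.66.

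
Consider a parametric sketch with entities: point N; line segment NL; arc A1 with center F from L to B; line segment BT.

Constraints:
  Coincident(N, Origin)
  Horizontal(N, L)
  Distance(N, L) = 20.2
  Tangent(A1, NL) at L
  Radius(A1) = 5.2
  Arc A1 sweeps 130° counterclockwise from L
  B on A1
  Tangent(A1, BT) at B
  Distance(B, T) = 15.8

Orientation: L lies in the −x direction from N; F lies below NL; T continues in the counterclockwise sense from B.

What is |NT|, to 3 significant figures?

25.0

N is at the origin; NL is horizontal with |NL| = 20.2 and L on the −x side, so L = (-20.2, 0.00). The tangent condition forces FL to be normal to NL, so F = L + (0, -5.2) = (-20.2, -5.20). On A1, L sits at bearing 90° from F; a 130° counterclockwise sweep puts B at bearing 220°, so B = F + 5.2·(cos 220°, sin 220°) = (-24.2, -8.54). The tangent condition forces FB to be normal to BT, so BT runs along (−sin 220°, cos 220°); with |BT| = 15.8, T = (-14.0, -20.6). Then |NT| = |T − N| = 25.0.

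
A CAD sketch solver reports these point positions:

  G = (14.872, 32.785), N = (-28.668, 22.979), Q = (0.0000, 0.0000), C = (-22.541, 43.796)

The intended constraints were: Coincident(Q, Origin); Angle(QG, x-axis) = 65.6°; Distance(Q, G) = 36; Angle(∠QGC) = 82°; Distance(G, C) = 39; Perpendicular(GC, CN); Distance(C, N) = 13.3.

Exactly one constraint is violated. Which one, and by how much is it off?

Distance(C, N) = 13.3 — off by 8.40.

Q = (0.00, 0.00) ✓; QG at 65.60° ✓; |QG| = 36.00 ✓; ∠QGC = 82.00° ✓; |GC| = 39.00 ✓; ∠(GC, CN) = 90.00° ✓; |CN| = 21.70 ✗.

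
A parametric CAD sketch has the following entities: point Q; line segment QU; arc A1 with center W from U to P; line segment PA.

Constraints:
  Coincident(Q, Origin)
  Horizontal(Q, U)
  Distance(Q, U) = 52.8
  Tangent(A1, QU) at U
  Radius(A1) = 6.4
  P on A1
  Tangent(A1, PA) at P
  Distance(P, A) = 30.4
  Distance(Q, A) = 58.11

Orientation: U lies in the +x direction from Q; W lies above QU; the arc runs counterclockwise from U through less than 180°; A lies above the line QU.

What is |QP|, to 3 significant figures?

59.3

Q is at the origin; QU is horizontal with |QU| = 52.8 and U on the +x side, so U = (52.8, 0.00). Tangency of A1 to QU means the radius WU is perpendicular to QU, so W = U + (0, 6.4) = (52.8, 6.40). Since WP ⟂ PA (tangency), |WA| = √(6.4² + 30.4²) = 31.1 regardless of where P sits on A1. So A lies on both circle(Q, 58.11) and circle(W, 31.1); the above-QU intersection is A = (45.2, 36.5). P is the foot of the tangent from A: P = (58.5, 9.21).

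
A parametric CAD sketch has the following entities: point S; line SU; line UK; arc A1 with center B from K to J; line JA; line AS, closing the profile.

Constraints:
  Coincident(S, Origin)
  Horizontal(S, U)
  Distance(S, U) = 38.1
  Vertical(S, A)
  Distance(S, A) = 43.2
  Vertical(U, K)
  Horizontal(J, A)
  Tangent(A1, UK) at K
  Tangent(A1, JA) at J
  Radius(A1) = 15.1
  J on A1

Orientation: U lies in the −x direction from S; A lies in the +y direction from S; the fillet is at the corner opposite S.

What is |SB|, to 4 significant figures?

36.31

S is at the origin; SU is horizontal with |SU| = 38.1 and U on the −x side, so U = (-38.10, 0.000). S and A share the same x with |SA| = 43.2 and A on the +y side, so A = (0.000, 43.20). The virtual corner opposite S is at (-38.10, 43.20). Tangency of A1 to UK means the radius BK is perpendicular to UK and the tangent condition forces BJ to be normal to JA, with radius 15.1, so the center B sits 15.1 in from both sides at B = (-23.00, 28.10). Then |SB| = |B − S| = 36.31.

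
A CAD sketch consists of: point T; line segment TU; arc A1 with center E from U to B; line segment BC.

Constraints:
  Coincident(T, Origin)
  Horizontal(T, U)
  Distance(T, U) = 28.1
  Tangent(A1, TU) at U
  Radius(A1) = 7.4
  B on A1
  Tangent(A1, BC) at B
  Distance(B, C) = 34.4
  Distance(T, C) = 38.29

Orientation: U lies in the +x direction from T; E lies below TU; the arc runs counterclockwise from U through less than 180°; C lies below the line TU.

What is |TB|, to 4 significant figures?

21.70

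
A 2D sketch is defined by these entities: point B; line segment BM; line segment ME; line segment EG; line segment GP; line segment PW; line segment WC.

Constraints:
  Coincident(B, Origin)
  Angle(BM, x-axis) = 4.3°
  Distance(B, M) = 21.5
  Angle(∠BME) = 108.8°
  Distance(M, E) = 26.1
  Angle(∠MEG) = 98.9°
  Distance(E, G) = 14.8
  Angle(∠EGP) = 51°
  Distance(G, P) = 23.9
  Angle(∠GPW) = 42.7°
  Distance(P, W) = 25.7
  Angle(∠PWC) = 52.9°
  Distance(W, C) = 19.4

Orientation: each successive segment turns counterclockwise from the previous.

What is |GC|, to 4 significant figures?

3.642

∠GPW = 42.7° gives PW at 62.90° from the x-axis; with |PW| = 25.7, W = (32.53, 32.62). ∠PWC = 52.9° gives WC at -170.0° from the x-axis; with |WC| = 19.4, C = (13.42, 29.25). Then |GC| = |C − G| = 3.642.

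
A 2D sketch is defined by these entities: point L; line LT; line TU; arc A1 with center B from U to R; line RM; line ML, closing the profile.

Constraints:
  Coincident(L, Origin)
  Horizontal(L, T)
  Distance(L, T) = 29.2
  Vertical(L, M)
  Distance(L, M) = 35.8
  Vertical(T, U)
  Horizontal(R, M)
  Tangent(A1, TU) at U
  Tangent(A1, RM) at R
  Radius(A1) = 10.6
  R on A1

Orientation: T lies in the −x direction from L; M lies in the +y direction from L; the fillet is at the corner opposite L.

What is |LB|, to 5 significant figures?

31.321

L is at the origin; L and T share the same y with |LT| = 29.2 and T on the −x side, so T = (-29.200, 0.0000). LM is vertical with |LM| = 35.8 and M on the +y side, so M = (0.0000, 35.800). The virtual corner opposite L is at (-29.200, 35.800). A1 meets TU tangentially, so BU is at right angles to TU and the tangent condition forces BR to be normal to RM, with radius 10.6, so the center B sits 10.6 in from both sides at B = (-18.600, 25.200). Then |LB| = |B − L| = 31.321.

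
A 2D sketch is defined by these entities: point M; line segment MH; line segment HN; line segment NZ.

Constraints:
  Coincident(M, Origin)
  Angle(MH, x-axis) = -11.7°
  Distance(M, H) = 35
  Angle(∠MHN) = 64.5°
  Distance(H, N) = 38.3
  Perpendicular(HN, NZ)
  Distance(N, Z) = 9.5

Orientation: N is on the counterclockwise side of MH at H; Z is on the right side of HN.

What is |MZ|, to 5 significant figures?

47.203

M is at the origin; MH runs at -11.7° with length 35.0, so H = 35.0·(cos -11.7°, sin -11.7°) = (34.273, -7.0976). ∠MHN = 64.5°, so HN runs at -11.7° + (180° − 64.5°) = 103.80° from the x-axis; with |HN| = 38.3, N = H + 38.3·(cos 103.80°, sin 103.80°) = (25.137, 30.097). The perpendicularity gives NZ at right angles to HN; with |NZ| = 9.5 on the right of HN, Z = N + 9.5·(0.97113, 0.23853) = (34.363, 32.363). Then |MZ| = |Z − M| = 47.203.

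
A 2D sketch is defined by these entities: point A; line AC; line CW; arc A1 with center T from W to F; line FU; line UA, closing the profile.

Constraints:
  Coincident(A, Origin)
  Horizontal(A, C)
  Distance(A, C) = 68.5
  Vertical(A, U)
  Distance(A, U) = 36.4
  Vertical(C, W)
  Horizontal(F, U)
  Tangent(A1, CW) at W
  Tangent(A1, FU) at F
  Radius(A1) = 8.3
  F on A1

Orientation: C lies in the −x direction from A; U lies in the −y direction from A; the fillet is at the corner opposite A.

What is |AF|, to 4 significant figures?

70.35

A is at the origin; AC is horizontal with |AC| = 68.5 and C on the −x side, so C = (-68.50, 0.000). AU is vertical with |AU| = 36.4 and U on the −y side, so U = (0.000, -36.40). The virtual corner opposite A is at (-68.50, -36.40). Tangency of A1 to CW means the radius TW is perpendicular to CW and A1 meets FU tangentially, so TF is at right angles to FU, with radius 8.3, so the center T sits 8.3 in from both sides at T = (-60.20, -28.10). That places the tangent points at W = (-68.50, -28.10) on CW and F = (-60.20, -36.40) on FU. Then |AF| = |F − A| = 70.35.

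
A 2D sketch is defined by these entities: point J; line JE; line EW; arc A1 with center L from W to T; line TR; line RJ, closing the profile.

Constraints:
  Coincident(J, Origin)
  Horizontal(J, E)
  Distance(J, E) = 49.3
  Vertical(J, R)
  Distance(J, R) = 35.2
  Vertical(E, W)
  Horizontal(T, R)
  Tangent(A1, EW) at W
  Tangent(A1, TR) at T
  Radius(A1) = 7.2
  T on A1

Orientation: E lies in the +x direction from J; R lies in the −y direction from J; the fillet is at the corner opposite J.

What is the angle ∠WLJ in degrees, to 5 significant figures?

146.37°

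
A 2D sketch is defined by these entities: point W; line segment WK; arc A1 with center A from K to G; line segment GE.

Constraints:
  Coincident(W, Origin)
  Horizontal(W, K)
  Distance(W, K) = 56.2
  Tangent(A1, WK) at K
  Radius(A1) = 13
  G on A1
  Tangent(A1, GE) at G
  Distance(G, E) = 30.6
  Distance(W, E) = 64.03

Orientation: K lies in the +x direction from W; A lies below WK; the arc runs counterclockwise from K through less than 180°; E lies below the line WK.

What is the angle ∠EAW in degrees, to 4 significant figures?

85.02°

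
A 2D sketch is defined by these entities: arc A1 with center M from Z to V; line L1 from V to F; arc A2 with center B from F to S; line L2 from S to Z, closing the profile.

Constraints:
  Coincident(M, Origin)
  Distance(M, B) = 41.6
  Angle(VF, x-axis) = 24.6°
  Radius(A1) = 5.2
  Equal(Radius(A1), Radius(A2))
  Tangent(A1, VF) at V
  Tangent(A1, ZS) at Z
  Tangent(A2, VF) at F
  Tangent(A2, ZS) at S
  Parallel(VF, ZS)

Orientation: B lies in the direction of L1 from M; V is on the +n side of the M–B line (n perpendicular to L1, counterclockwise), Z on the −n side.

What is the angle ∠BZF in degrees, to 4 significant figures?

6.911°

Tangency of A1 to both parallel lines with radius 5.2 puts V and Z at M ± 5.2·n: V = (-2.165, 4.728), Z = (2.165, -4.728). Equal radii place F and S the same way about B: F = B + 5.2·n = (35.66, 22.05), S = B − 5.2·n = (39.99, 12.59). Then cos ∠BZF = ZB·ZF / (|ZB||ZF|), giving 6.911°.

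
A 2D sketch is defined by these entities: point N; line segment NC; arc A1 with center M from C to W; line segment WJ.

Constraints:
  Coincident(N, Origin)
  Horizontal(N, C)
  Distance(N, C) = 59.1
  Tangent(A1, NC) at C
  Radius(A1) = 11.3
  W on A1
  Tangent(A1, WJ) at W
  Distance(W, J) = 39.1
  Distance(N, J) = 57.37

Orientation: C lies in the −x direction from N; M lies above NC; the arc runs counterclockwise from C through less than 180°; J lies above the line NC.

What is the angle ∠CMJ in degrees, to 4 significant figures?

145.3°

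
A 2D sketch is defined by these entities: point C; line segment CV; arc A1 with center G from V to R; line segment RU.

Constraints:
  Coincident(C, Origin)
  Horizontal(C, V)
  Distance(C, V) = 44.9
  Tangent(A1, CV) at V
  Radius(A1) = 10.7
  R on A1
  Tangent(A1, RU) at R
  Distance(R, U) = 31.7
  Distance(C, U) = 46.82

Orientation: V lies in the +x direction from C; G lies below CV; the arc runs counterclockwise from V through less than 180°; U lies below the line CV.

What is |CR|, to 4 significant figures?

35.46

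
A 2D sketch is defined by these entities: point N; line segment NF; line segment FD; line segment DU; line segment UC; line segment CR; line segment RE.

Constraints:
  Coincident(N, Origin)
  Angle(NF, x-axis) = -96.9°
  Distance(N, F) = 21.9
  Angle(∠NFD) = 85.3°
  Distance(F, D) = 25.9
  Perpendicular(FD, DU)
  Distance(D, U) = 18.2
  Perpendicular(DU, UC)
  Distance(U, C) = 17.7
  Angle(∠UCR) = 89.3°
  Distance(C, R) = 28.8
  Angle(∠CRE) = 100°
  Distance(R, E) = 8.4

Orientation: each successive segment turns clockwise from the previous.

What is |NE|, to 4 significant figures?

36.98

∠UCR = 89.3° gives CR at -102.3° from the x-axis; with |CR| = 28.8, R = (-13.14, -30.40). ∠CRE = 100.0° gives RE at 177.7° from the x-axis; with |RE| = 8.4, E = (-21.53, -30.07). Then |NE| = |E − N| = 36.98.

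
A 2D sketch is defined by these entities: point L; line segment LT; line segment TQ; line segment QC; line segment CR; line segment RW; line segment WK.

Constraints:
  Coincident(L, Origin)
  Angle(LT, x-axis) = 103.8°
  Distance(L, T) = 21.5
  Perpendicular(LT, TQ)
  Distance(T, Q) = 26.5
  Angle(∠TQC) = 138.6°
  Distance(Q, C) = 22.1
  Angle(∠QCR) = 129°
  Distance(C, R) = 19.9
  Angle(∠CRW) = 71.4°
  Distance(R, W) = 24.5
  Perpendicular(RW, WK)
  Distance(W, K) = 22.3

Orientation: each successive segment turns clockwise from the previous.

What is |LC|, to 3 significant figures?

43.6

L is at the origin; LT runs at 103.8° with length 21.5, so T = (-5.13, 20.9). The perpendicularity gives TQ at right angles to LT, so TQ runs at 13.8°; with |TQ| = 26.5, Q = (20.6, 27.2). ∠TQC = 138.6° gives QC at -27.6° from the x-axis; with |QC| = 22.1, C = (40.2, 17.0). Then |LC| = |C − L| = 43.6.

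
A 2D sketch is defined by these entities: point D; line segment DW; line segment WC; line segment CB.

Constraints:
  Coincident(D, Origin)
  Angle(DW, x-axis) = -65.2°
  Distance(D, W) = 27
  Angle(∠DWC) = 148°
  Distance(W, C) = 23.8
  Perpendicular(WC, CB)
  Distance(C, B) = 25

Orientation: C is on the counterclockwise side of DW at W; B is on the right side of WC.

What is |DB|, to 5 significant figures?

61.039

∠DWC = 148.0°, so WC runs at -65.2° + (180° − 148.0°) = -33.200° from the x-axis; with |WC| = 23.8, C = W + 23.8·(cos -33.200°, sin -33.200°) = (31.240, -37.542). The perpendicularity gives CB at right angles to WC; with |CB| = 25.0 on the right of WC, B = C + 25.0·(-0.54756, -0.83676) = (17.551, -58.461). Then |DB| = |B − D| = 61.039.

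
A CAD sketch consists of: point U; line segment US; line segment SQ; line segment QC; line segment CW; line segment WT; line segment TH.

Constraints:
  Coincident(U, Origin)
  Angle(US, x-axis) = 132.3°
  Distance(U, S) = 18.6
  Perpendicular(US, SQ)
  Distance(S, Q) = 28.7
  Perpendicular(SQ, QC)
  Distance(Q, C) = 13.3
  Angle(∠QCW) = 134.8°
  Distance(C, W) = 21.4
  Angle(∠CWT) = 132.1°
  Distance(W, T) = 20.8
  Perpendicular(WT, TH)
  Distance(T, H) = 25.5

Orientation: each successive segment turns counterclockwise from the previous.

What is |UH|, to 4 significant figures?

17.81

U is at the origin; US runs at 132.3° with length 18.6, so S = (-12.52, 13.76). US is perpendicular to SQ, so SQ runs at -137.7°; with |SQ| = 28.7, Q = (-33.75, -5.558). The perpendicularity gives QC at right angles to SQ, so QC runs at -47.70°; with |QC| = 13.3, C = (-24.79, -15.40). ∠QCW = 134.8° gives CW at -2.500° from the x-axis; with |CW| = 21.4, W = (-3.415, -16.33). ∠CWT = 132.1° gives WT at 45.40° from the x-axis; with |WT| = 20.8, T = (11.19, -1.519). WT ⟂ TH, so TH runs at 135.4°; with |TH| = 25.5, H = (-6.967, 16.39). Then |UH| = |H − U| = 17.81.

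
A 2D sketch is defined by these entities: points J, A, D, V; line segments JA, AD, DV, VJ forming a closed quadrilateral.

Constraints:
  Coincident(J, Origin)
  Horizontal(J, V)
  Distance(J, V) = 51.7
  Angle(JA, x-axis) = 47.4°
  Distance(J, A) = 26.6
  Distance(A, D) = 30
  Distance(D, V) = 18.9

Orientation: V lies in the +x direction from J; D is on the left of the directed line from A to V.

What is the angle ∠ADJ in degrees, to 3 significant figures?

23.1°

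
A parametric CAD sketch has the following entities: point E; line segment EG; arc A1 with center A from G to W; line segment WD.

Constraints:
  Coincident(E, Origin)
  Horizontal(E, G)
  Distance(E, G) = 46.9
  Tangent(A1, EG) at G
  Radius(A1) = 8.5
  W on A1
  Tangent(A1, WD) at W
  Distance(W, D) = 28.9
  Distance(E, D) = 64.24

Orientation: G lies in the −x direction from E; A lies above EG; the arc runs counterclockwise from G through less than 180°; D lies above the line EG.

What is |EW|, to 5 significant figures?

41.057

E is at the origin; EG is horizontal with |EG| = 46.9 and G on the −x side, so G = (-46.900, 0.0000). Tangency of A1 to EG means the radius AG is perpendicular to EG, so A = G + (0, 8.5) = (-46.900, 8.5000). Since AW ⟂ WD (tangency), |AD| = √(8.5² + 28.9²) = 30.124 regardless of where W sits on A1. So D lies on both circle(E, 64.24) and circle(A, 30.124); the above-EG intersection is D = (-51.608, 38.254). W is the foot of the tangent from D: W = (-39.220, 12.143).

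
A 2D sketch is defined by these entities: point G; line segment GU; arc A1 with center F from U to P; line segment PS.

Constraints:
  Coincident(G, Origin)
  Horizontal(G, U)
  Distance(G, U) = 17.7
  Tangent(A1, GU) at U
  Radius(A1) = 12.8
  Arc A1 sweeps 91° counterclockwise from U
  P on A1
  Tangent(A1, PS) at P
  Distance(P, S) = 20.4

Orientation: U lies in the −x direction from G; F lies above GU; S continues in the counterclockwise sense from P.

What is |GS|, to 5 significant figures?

33.831

On A1, U sits at bearing -90° from F; a 91° counterclockwise sweep puts P at bearing 1°, so P = F + 12.8·(cos 1°, sin 1°) = (-4.9019, 13.023). A1 meets PS tangentially, so FP is at right angles to PS, so PS runs along (−sin 1°, cos 1°); with |PS| = 20.4, S = (-5.2580, 33.420). Then |GS| = |S − G| = 33.831.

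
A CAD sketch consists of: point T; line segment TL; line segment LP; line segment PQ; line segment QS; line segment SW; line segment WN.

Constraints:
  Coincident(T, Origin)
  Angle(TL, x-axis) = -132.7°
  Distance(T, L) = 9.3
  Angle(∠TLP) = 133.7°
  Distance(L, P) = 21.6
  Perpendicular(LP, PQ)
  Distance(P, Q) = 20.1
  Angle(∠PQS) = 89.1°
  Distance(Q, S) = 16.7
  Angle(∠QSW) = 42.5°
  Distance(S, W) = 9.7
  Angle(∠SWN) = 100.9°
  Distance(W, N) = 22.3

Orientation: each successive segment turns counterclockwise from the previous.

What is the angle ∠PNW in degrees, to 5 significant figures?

35.498°

∠QSW = 42.5° gives SW at -128.00° from the x-axis; with |SW| = 9.7, W = (7.8275, -18.125). ∠SWN = 100.9° gives WN at -48.900° from the x-axis; with |WN| = 22.3, N = (22.487, -34.930). Then cos ∠PNW = NP·NW / (|NP||NW|), giving 35.498°.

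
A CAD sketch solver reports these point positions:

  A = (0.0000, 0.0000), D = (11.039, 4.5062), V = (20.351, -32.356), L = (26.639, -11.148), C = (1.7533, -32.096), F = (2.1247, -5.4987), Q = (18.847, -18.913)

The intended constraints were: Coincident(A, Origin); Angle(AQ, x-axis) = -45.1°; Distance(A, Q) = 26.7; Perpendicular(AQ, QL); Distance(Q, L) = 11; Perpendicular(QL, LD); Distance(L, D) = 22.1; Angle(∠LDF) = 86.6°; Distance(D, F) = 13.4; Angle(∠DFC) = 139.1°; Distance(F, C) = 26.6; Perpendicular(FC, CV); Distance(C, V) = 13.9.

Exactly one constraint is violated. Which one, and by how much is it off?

Distance(C, V) = 13.9 — off by 4.70.

A = (0.00, 0.00) ✓; AQ at -45.10° ✓; |AQ| = 26.70 ✓; ∠(AQ, QL) = 90.00° ✓; |QL| = 11.00 ✓; ∠(QL, LD) = 90.00° ✓; |LD| = 22.10 ✓; ∠LDF = 86.60° ✓; |DF| = 13.40 ✓; ∠DFC = 139.1° ✓; |FC| = 26.60 ✓; ∠(FC, CV) = 90.00° ✓; |CV| = 18.60 ✗.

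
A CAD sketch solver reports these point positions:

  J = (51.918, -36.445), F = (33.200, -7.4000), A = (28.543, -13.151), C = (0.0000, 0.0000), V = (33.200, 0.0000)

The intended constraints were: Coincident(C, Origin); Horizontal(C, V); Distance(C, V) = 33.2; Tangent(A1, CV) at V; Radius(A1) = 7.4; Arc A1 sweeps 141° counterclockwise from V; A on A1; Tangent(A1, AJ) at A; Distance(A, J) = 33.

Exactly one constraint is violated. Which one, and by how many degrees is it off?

Tangent(A1, AJ) at A — off by 5.90°.

C = (0.00, 0.00) ✓; C.y = 0.00, V.y = 0.00 ✓; |CV| = 33.20 ✓; ∠(FV, VC) = 90.00° ✓; |FV| = 7.400 ✓; bearing(F→A) − bearing(F→V) = 141.0° ✓; |FA| = 7.400 ✓; ∠(FA, AJ) = 95.90° ✗; |AJ| = 33.00 ✓.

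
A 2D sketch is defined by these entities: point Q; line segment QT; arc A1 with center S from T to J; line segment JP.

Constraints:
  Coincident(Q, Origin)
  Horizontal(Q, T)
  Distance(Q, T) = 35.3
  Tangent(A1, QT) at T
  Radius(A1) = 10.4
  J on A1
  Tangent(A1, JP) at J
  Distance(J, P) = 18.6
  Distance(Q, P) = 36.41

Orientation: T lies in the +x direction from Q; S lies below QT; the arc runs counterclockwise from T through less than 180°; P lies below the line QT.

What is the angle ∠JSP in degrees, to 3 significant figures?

60.8°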